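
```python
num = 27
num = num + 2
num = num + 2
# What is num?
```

Trace:
`num = 27` → num = 27
`num = num + 2` → num = 29
`num = num + 2` → num = 31
So num = 31

Answer: 31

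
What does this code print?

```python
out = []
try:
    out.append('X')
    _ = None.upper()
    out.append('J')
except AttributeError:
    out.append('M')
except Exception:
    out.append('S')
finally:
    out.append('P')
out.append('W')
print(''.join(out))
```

Execution trace: 'X' (try body) → 'M' (except AttributeError) → 'P' (finally) → 'W' (after the try/except). Output: XMPW

Answer: XMPW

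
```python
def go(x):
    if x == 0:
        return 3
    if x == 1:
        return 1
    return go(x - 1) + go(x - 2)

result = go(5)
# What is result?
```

Build up from base cases: go(0)=3, go(1)=1, go(2)=4, go(3)=5, go(4)=9, go(5)=14

Answer: 14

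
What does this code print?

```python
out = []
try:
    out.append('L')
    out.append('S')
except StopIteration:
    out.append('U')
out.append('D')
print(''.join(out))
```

Execution trace: 'L' (try body) → 'S' (try body, no exception) → 'D' (after the try/except). Output: LSD

Answer: LSD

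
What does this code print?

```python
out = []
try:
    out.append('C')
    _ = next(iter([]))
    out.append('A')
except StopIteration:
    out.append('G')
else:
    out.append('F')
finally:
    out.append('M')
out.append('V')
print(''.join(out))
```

Execution trace: 'C' (try body) → 'G' (except StopIteration) → 'M' (finally) → 'V' (after the try/except). Output: CGMV

Answer: CGMV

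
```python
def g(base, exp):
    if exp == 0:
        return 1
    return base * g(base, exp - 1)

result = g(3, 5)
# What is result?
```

g(3, 5) = 3 * 3 * 3 * 3 * 3 = 243

Answer: 243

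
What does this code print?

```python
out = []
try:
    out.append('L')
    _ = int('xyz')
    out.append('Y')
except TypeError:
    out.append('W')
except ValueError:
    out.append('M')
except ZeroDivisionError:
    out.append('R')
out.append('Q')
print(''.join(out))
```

Execution trace: 'L' (try body) → 'M' (except ValueError) → 'Q' (after the try/except). Output: LMQ

Answer: LMQ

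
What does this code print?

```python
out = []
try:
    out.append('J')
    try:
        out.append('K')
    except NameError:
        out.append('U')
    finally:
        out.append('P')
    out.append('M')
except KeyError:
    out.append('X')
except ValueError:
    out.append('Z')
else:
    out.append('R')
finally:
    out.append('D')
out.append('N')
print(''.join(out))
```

Execution trace: 'J' (try body) → 'K' (inner try body, no exception) → 'P' (inner finally) → 'M' (try body, no exception) → 'R' (else) → 'D' (finally) → 'N' (after the try/except). Output: JKPMRDN

Answer: JKPMRDN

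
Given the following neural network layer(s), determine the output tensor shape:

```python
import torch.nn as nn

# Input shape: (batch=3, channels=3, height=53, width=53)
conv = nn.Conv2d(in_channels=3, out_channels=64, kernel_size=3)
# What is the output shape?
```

Input: (3, 3, 53, 53) -> Output: (3, 64, 51, 51)

Answer: (3, 64, 51, 51)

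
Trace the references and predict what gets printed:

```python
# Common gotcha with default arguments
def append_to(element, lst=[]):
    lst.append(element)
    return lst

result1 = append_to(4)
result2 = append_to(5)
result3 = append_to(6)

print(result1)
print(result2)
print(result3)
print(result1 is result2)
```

Key concept: mutable default argument gotcha.
Step by step:
`result1 = append_to(4)` → result1 = [4]
`result2 = append_to(5)` → result1 = [4, 5] (same object as result2); result2 = [4, 5] (same object as result1)
`result3 = append_to(6)` → result1 = [4, 5, 6] (same object as result2, result3); result2 = [4, 5, 6] (same object as result1, result3); result3 = [4, 5, 6] (same object as result1, result2)
`print(result1)` → prints [4, 5, 6]
`print(result2)` → prints [4, 5, 6]
`print(result3)` → prints [4, 5, 6]
`print(result1 is result2)` → prints True

Answer:
[4, 5, 6]
[4, 5, 6]
[4, 5, 6]
True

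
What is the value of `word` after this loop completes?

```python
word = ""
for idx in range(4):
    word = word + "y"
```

Repeat 'y' 4 times
`word` takes the values: "" → "y" → "yy" → "yyy" → "yyyy"

Answer: "yyyy"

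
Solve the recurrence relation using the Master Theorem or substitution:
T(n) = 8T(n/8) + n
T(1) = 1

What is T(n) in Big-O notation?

By Master Theorem: a=8, b=8, f(n)=n. Since log_8(8) = 1 and f(n) = Θ(n^1), Case 2 applies. T(n) = O(n log n).

Answer: O(n log n)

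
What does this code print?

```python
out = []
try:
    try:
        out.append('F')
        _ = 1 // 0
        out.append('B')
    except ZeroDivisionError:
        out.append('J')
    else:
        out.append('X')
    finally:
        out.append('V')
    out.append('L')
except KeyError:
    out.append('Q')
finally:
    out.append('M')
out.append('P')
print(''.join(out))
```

Execution trace: 'F' (inner try body) → 'J' (inner except ZeroDivisionError) → 'V' (inner finally) → 'L' (try body, no exception) → 'M' (finally) → 'P' (after the try/except). Output: FJVLMP

Answer: FJVLMP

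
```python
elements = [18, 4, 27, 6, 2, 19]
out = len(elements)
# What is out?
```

Trace:
`elements = [18, 4, 27, 6, 2, 19]` → elements = [18, 4, 27, 6, 2, 19]
`out = len(elements)` → out = 6
So out = 6

Answer: 6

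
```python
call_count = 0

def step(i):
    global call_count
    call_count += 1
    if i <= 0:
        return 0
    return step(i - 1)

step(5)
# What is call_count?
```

Linear recursion stepping by 1: 6 calls from i=5 down to ≤0.

Answer: 6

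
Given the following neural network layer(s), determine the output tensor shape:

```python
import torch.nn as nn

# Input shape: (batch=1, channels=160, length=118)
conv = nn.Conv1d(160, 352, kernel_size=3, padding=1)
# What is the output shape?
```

Input: (1, 160, 118) -> Output: (1, 352, 118)

Answer: (1, 352, 118)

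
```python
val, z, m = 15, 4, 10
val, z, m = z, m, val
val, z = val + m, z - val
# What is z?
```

Trace:
`val, z, m = 15, 4, 10` → val = 15; z = 4; m = 10
`val, z, m = z, m, val` → val = 4; z = 10; m = 15
`val, z = val + m, z - val` → val = 19; z = 6
So z = 6

Answer: 6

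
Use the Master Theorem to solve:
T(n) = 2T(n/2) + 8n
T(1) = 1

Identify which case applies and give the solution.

a=2, b=2, f(n)=8n. log_2(2) = 1. Since c=1 = 1, Case 2 applies: T(n) = Θ(n^log_b(a) · log n) = O(n log n).

Answer: O(n log n) - Case 2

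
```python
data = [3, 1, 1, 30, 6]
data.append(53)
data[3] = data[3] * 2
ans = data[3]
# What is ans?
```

Trace:
`data = [3, 1, 1, 30, 6]` → data = [3, 1, 1, 30, 6]
`data.append(53)` → data = [3, 1, 1, 30, 6, 53]
`data[3] = data[3] * 2` → data = [3, 1, 1, 60, 6, 53]
`ans = data[3]` → ans = 60
So ans = 60

Answer: 60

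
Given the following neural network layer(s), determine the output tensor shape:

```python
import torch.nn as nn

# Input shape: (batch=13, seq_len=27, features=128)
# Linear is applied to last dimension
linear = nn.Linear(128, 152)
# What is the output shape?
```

Input: (13, 27, 128) -> Output: (13, 27, 152)

Answer: (13, 27, 152)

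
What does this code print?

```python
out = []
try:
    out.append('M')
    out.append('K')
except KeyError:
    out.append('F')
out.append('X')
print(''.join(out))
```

Execution trace: 'M' (try body) → 'K' (try body, no exception) → 'X' (after the try/except). Output: MKX

Answer: MKX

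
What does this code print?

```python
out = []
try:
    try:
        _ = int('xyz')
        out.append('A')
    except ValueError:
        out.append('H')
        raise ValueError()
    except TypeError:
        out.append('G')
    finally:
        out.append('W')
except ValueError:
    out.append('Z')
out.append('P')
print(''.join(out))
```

Execution trace: 'H' (except ValueError) → 'W' (finally) → 'Z' (outer except ValueError) → 'P' (after the try/except). Output: HWZP

Answer: HWZP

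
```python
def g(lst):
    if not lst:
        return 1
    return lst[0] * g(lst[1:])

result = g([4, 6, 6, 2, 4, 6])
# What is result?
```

Product over [4, 6, 6, 2, 4, 6] = 4 * 6 * 6 * 2 * 4 * 6 = 6912

Answer: 6912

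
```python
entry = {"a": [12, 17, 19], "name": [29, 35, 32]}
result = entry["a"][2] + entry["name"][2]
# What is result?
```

Trace:
`entry = {"a": [12, 17, 19], "name": [29, 35, 32]}` → entry = {'a': [12, 17, 19], 'name': [29, 35, 32]}
`result = entry["a"][2] + entry["name"][2]` → result = 51
So result = 51

Answer: 51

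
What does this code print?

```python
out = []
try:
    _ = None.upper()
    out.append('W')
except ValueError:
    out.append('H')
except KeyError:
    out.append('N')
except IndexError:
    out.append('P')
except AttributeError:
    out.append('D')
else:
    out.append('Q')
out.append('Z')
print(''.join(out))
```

Execution trace: 'D' (except AttributeError) → 'Z' (after the try/except). Output: DZ

Answer: DZ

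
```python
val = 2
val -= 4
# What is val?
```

Trace:
`val = 2` → val = 2
`val -= 4` → val = -2
So val = -2

Answer: -2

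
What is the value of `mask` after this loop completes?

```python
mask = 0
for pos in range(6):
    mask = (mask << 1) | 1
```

Build 6 consecutive 1-bits: 0b111111
`mask` takes the values: 0 → 1 → 3 → 7 → 15 → 31 → 63

Answer: 63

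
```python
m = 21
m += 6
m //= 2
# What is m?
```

Trace:
`m = 21` → m = 21
`m += 6` → m = 27
`m //= 2` → m = 13
So m = 13

Answer: 13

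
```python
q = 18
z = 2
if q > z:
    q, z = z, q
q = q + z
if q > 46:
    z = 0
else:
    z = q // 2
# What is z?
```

Trace:
`q = 18` → q = 18
`z = 2` → z = 2
`if q > z: ...` → q > z is True → q = 2; z = 18
`q = q + z` → q = 20
`if q > 46: ...` → q > 46 is False, take else branch → z = 10
So z = 10

Answer: 10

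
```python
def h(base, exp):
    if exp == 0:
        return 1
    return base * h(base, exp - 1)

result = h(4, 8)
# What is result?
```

h(4, 8) = 4 * 4 * 4 * 4 * 4 * 4 * 4 * 4 = 65536

Answer: 65536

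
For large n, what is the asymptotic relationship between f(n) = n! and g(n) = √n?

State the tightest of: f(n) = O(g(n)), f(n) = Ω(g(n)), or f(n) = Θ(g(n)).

n! vs √n: f(n) = Ω(g(n)) but not O(g(n)) — n! grows strictly faster than √n.

Answer: f(n) = Ω(g(n)) but not O(g(n)) — n! grows strictly faster than √n.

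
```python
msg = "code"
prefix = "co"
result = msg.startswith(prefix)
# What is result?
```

Trace:
`msg = "code"` → msg = 'code'
`prefix = "co"` → prefix = 'co'
`result = msg.startswith(prefix)` → result = True
So result = True

Answer: True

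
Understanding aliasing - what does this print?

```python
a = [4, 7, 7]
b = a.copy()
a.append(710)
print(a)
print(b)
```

Key concept: list.copy() creates independent copy.
Step by step:
`a = [4, 7, 7]` → a = [4, 7, 7]
`b = a.copy()` → b = [4, 7, 7]
`a.append(710)` → a = [4, 7, 7, 710]
`print(a)` → prints [4, 7, 7, 710]
`print(b)` → prints [4, 7, 7]

Answer:
[4, 7, 7, 710]
[4, 7, 7]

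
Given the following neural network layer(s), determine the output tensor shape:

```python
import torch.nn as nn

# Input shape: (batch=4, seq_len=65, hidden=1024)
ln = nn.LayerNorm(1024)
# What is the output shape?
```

Input: (4, 65, 1024) -> Output: (4, 65, 1024)

Answer: (4, 65, 1024)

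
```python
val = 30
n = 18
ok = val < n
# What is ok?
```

Trace:
`val = 30` → val = 30
`n = 18` → n = 18
`ok = val < n` → ok = False
So ok = False

Answer: False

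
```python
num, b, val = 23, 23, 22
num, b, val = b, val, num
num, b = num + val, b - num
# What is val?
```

Trace:
`num, b, val = 23, 23, 22` → num = 23; b = 23; val = 22
`num, b, val = b, val, num` → num = 23; b = 22; val = 23
`num, b = num + val, b - num` → num = 46; b = -1
So val = 23

Answer: 23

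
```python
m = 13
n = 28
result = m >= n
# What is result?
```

Trace:
`m = 13` → m = 13
`n = 28` → n = 28
`result = m >= n` → result = False
So result = False

Answer: False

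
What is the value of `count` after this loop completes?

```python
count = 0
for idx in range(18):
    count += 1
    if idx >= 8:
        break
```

Loop breaks when idx reaches 8, count is 9
`count` takes the values: 0 → 1 → 2 → 3 → 4 → 5 → 6 → 7 → 8 → 9

Answer: 9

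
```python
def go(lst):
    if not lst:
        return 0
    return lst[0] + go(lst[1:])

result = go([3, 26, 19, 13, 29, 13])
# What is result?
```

3 + 26 + 19 + 13 + 29 + 13 + 0 = 103

Answer: 103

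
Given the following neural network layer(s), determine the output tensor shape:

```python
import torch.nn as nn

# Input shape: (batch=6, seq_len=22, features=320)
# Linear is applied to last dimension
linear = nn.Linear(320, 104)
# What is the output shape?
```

Input: (6, 22, 320) -> Output: (6, 22, 104)

Answer: (6, 22, 104)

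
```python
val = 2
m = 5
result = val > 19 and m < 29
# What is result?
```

Trace:
`val = 2` → val = 2
`m = 5` → m = 5
`result = val > 19 and m < 29` → result = False
So result = False

Answer: False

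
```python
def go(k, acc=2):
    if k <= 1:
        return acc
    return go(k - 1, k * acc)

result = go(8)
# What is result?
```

Accumulator trace (n, acc): (8, 2) -> (7, 16) -> (6, 112) -> (5, 672) -> (4, 3360) -> (3, 13440) -> (2, 40320) -> (1, 80640) -> return 80640

Answer: 80640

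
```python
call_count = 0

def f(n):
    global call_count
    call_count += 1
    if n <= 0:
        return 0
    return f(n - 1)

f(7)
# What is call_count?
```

Linear recursion stepping by 1: 8 calls from n=7 down to ≤0.

Answer: 8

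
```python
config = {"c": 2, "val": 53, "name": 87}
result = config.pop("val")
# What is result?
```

Trace:
`config = {"c": 2, "val": 53, "name": 87}` → config = {'c': 2, 'val': 53, 'name': 87}
`result = config.pop("val")` → config = {'c': 2, 'name': 87}; result = 53
So result = 53

Answer: 53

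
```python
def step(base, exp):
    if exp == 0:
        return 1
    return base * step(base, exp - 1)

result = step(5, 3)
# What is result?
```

step(5, 3) = 5 * 5 * 5 = 125

Answer: 125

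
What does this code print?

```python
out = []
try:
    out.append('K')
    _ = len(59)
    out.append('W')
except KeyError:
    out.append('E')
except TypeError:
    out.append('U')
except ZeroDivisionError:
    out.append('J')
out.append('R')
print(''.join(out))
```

Execution trace: 'K' (try body) → 'U' (except TypeError) → 'R' (after the try/except). Output: KUR

Answer: KUR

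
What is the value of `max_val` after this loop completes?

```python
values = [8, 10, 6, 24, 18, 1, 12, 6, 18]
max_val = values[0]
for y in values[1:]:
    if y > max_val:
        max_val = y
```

Maximum of [8, 10, 6, 24, 18, 1, 12, 6, 18]
`max_val` takes the values: 8 → 10 → 24

Answer: 24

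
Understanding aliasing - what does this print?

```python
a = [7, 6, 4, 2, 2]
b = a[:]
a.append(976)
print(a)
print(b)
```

Key concept: slice [:] creates copy.
Step by step:
`a = [7, 6, 4, 2, 2]` → a = [7, 6, 4, 2, 2]
`b = a[:]` → b = [7, 6, 4, 2, 2]
`a.append(976)` → a = [7, 6, 4, 2, 2, 976]
`print(a)` → prints [7, 6, 4, 2, 2, 976]
`print(b)` → prints [7, 6, 4, 2, 2]

Answer:
[7, 6, 4, 2, 2, 976]
[7, 6, 4, 2, 2]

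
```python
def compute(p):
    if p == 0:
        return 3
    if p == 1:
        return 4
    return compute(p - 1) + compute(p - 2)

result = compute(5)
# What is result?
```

Build up from base cases: compute(0)=3, compute(1)=4, compute(2)=7, compute(3)=11, compute(4)=18, compute(5)=29

Answer: 29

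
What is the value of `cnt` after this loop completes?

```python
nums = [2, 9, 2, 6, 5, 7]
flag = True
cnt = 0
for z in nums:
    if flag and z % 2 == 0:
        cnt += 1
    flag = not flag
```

Count even values at even positions
`cnt` takes the values: 0 → 1 → 2

Answer: 2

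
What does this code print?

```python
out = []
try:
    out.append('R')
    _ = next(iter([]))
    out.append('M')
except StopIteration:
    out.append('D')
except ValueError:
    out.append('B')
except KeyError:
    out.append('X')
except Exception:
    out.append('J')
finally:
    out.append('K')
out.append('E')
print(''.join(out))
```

Execution trace: 'R' (try body) → 'D' (except StopIteration) → 'K' (finally) → 'E' (after the try/except). Output: RDKE

Answer: RDKE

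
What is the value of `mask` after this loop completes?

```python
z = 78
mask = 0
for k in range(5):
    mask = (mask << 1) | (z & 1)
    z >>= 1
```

Reverse lowest 5 bits of 78
`mask` takes the values: 0 → 1 → 3 → 7 → 14

Answer: 14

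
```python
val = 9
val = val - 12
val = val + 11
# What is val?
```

Trace:
`val = 9` → val = 9
`val = val - 12` → val = -3
`val = val + 11` → val = 8
So val = 8

Answer: 8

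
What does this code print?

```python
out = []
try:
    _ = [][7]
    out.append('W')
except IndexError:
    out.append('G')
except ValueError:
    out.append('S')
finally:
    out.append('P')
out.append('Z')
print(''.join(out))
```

Execution trace: 'G' (except IndexError) → 'P' (finally) → 'Z' (after the try/except). Output: GPZ

Answer: GPZ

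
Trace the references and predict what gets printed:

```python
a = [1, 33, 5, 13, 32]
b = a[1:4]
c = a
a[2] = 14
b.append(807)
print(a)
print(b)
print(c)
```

Key concept: slice vs alias.
Step by step:
`a = [1, 33, 5, 13, 32]` → a = [1, 33, 5, 13, 32]
`b = a[1:4]` → b = [33, 5, 13]
`c = a` → c = [1, 33, 5, 13, 32] (same object as a)
`a[2] = 14` → a = [1, 33, 14, 13, 32] (same object as c); c = [1, 33, 14, 13, 32] (same object as a)
`b.append(807)` → b = [33, 5, 13, 807]
`print(a)` → prints [1, 33, 14, 13, 32]
`print(b)` → prints [33, 5, 13, 807]
`print(c)` → prints [1, 33, 14, 13, 32]

Answer:
[1, 33, 14, 13, 32]
[33, 5, 13, 807]
[1, 33, 14, 13, 32]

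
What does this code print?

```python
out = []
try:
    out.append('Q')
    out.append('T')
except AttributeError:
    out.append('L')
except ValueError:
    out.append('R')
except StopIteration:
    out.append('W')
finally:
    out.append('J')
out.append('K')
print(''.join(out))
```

Execution trace: 'Q' (try body) → 'T' (try body, no exception) → 'J' (finally) → 'K' (after the try/except). Output: QTJK

Answer: QTJK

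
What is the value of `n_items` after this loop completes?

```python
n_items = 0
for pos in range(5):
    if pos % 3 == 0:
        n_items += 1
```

Count numbers divisible by 3 in range(5)
`n_items` takes the values: 0 → 1 → 2

Answer: 2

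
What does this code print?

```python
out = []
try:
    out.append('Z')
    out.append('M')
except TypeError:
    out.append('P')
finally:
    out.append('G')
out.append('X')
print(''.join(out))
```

Execution trace: 'Z' (try body) → 'M' (try body, no exception) → 'G' (finally) → 'X' (after the try/except). Output: ZMGX

Answer: ZMGX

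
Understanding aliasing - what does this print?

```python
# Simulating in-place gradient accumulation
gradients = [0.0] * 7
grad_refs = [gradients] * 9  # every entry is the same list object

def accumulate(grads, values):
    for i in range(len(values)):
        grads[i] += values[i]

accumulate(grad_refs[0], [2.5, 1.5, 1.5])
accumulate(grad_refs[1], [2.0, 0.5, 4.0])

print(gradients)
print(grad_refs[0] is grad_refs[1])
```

Key concept: gradient accumulation aliasing.
Step by step:
`gradients = [0.0] * 7` → gradients = [0.0, 0.0, 0.0, 0.0, 0.0, 0.0, 0.0]
`grad_refs = [gradients] * 9` → grad_refs = [[0.0, 0.0, 0.0, 0.0, 0.0, 0.0, 0.0], [0.0, 0.0, 0.0, 0.0, 0.0, 0.0, 0.0], [0.0, 0.0, 0.0, 0.0, 0.0, 0.0, 0.0], [0.0, 0.0, 0.0, 0.0, 0.0, 0.0, 0.0], [0.0, 0.0, 0.0, 0.0, 0.0, 0.0, 0.0], [0.0, 0.0, 0.0, 0.0, 0.0, 0.0, 0.0], [0.0, 0.0, 0.0, 0.0, 0.0, 0.0, 0.0], [0.0, 0.0, 0.0, 0.0, 0.0, 0.0, 0.0], [0.0, 0.0, 0.0, 0.0, 0.0, 0.0, 0.0]]
`accumulate(grad_refs[0], [2.5, 1.5, 1.5])` → gradients = [2.5, 1.5, 1.5, 0.0, 0.0, 0.0, 0.0]; grad_refs = [[2.5, 1.5, 1.5, 0.0, 0.0, 0.0, 0.0], [2.5, 1.5, 1.5, 0.0, 0.0, 0.0, 0.0], [2.5, 1.5, 1.5, 0.0, 0.0, 0.0, 0.0], [2.5, 1.5, 1.5, 0.0, 0.0, 0.0, 0.0], [2.5, 1.5, 1.5, 0.0, 0.0, 0.0, 0.0], [2.5, 1.5, 1.5, 0.0, 0.0, 0.0, 0.0], [2.5, 1.5, 1.5, 0.0, 0.0, 0.0, 0.0], [2.5, 1.5, 1.5, 0.0, 0.0, 0.0, 0.0], [2.5, 1.5, 1.5, 0.0, 0.0, 0.0, 0.0]]
`accumulate(grad_refs[1], [2.0, 0.5, 4.0])` → gradients = [4.5, 2.0, 5.5, 0.0, 0.0, 0.0, 0.0]; grad_refs = [[4.5, 2.0, 5.5, 0.0, 0.0, 0.0, 0.0], [4.5, 2.0, 5.5, 0.0, 0.0, 0.0, 0.0], [4.5, 2.0, 5.5, 0.0, 0.0, 0.0, 0.0], [4.5, 2.0, 5.5, 0.0, 0.0, 0.0, 0.0], [4.5, 2.0, 5.5, 0.0, 0.0, 0.0, 0.0], [4.5, 2.0, 5.5, 0.0, 0.0, 0.0, 0.0], [4.5, 2.0, 5.5, 0.0, 0.0, 0.0, 0.0], [4.5, 2.0, 5.5, 0.0, 0.0, 0.0, 0.0], [4.5, 2.0, 5.5, 0.0, 0.0, 0.0, 0.0]]
`print(gradients)` → prints [4.5, 2.0, 5.5, 0.0, 0.0, 0.0, 0.0]
`print(grad_refs[0] is grad_refs[1])` → prints True

Answer:
[4.5, 2.0, 5.5, 0.0, 0.0, 0.0, 0.0]
True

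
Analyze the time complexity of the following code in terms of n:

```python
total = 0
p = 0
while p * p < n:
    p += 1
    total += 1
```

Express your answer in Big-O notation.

Each loop level contributes: √n. Multiplying the contributions gives O(√n).

Answer: O(√n)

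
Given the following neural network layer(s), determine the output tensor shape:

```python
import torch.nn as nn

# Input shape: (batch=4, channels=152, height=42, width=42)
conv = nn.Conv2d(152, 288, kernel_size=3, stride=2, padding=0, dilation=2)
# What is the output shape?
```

Input: (4, 152, 42, 42) -> Output: (4, 288, 19, 19)

Answer: (4, 288, 19, 19)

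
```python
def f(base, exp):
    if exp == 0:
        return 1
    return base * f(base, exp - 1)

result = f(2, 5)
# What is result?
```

f(2, 5) = 2 * 2 * 2 * 2 * 2 = 32

Answer: 32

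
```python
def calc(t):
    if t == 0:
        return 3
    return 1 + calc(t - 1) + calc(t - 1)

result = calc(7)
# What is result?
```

calc(t) = 1 + 2·calc(t-1), calc(0)=3. Closed form: (3+1)·2^7 - 1 = 511.

Answer: 511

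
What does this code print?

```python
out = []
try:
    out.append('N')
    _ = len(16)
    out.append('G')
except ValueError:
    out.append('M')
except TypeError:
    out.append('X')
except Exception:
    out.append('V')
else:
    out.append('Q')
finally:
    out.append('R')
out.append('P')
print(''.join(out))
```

Execution trace: 'N' (try body) → 'X' (except TypeError) → 'R' (finally) → 'P' (after the try/except). Output: NXRP

Answer: NXRP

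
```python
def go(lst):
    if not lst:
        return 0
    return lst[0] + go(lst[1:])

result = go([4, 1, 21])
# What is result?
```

4 + 1 + 21 + 0 = 26

Answer: 26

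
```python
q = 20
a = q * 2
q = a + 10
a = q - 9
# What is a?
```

Trace:
`q = 20` → q = 20
`a = q * 2` → a = 40
`q = a + 10` → q = 50
`a = q - 9` → a = 41
So a = 41

Answer: 41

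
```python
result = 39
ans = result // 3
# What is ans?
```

Trace:
`result = 39` → result = 39
`ans = result // 3` → ans = 13
So ans = 13

Answer: 13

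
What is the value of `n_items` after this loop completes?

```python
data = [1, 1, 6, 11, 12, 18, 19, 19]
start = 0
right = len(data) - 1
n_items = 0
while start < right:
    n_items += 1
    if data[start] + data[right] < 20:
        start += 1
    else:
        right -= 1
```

Steps to find pair summing to 20
`n_items` takes the values: 0 → 1 → 2 → 3 → 4 → 5 → 6 → 7

Answer: 7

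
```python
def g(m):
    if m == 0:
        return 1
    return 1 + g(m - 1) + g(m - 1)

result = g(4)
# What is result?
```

g(m) = 1 + 2·g(m-1), g(0)=1. Closed form: (1+1)·2^4 - 1 = 31.

Answer: 31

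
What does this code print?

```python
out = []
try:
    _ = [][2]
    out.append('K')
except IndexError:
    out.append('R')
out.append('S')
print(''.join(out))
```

Execution trace: 'R' (except IndexError) → 'S' (after the try/except). Output: RS

Answer: RS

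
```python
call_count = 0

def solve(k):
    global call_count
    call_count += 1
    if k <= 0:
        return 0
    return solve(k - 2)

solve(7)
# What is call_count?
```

Linear recursion stepping by 2: 5 calls from k=7 down to ≤0.

Answer: 5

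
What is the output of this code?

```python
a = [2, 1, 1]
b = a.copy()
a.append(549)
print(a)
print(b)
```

Key concept: list.copy() creates independent copy.
Step by step:
`a = [2, 1, 1]` → a = [2, 1, 1]
`b = a.copy()` → b = [2, 1, 1]
`a.append(549)` → a = [2, 1, 1, 549]
`print(a)` → prints [2, 1, 1, 549]
`print(b)` → prints [2, 1, 1]

Answer:
[2, 1, 1, 549]
[2, 1, 1]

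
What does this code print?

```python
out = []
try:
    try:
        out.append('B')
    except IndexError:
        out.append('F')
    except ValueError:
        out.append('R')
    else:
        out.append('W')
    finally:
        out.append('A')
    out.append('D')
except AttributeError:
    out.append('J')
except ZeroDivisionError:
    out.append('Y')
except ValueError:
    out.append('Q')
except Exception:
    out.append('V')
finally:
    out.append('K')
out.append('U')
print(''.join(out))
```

Execution trace: 'B' (inner try body, no exception) → 'W' (inner else) → 'A' (inner finally) → 'D' (try body, no exception) → 'K' (finally) → 'U' (after the try/except). Output: BWADKU

Answer: BWADKU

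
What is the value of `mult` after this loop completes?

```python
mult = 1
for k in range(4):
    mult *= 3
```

3^4 = 81
`mult` takes the values: 1 → 3 → 9 → 27 → 81

Answer: 81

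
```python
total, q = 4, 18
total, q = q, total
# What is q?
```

Trace:
`total, q = 4, 18` → total = 4; q = 18
`total, q = q, total` → total = 18; q = 4
So q = 4

Answer: 4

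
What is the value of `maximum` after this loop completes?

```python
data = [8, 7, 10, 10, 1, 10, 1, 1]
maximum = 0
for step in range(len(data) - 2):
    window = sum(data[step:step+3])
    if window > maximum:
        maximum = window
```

Max sum of 3-element window in [8, 7, 10, 10, 1, 10, 1, 1]
`maximum` takes the values: 0 → 25 → 27

Answer: 27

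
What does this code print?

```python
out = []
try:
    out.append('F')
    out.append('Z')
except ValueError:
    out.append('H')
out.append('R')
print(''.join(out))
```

Execution trace: 'F' (try body) → 'Z' (try body, no exception) → 'R' (after the try/except). Output: FZR

Answer: FZR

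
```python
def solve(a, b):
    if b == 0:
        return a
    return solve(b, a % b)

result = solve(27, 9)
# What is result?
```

solve(27, 9) -> solve(9, 0) -> 9

Answer: 9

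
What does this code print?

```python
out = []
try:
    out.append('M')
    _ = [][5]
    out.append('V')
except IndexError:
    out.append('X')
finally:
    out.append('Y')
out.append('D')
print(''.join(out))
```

Execution trace: 'M' (try body) → 'X' (except IndexError) → 'Y' (finally) → 'D' (after the try/except). Output: MXYD

Answer: MXYD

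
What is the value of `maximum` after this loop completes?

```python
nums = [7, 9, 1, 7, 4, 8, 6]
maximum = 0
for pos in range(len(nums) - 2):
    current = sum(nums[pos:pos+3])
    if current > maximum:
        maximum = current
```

Max sum of 3-element window in [7, 9, 1, 7, 4, 8, 6]
`maximum` takes the values: 0 → 17 → 19

Answer: 19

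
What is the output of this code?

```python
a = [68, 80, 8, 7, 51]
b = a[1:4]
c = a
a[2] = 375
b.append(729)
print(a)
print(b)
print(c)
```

Key concept: slice vs alias.
Step by step:
`a = [68, 80, 8, 7, 51]` → a = [68, 80, 8, 7, 51]
`b = a[1:4]` → b = [80, 8, 7]
`c = a` → c = [68, 80, 8, 7, 51] (same object as a)
`a[2] = 375` → a = [68, 80, 375, 7, 51] (same object as c); c = [68, 80, 375, 7, 51] (same object as a)
`b.append(729)` → b = [80, 8, 7, 729]
`print(a)` → prints [68, 80, 375, 7, 51]
`print(b)` → prints [80, 8, 7, 729]
`print(c)` → prints [68, 80, 375, 7, 51]

Answer:
[68, 80, 375, 7, 51]
[80, 8, 7, 729]
[68, 80, 375, 7, 51]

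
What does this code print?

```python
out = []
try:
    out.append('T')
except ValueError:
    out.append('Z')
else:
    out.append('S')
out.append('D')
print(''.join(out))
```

Execution trace: 'T' (try body, no exception) → 'S' (else) → 'D' (after the try/except). Output: TSD

Answer: TSD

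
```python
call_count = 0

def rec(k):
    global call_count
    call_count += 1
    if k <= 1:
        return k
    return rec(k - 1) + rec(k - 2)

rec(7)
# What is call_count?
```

Calls(k) = 1 + Calls(k-1) + Calls(k-2); Calls(0)=Calls(1)=1. For k=7 this gives 41.

Answer: 41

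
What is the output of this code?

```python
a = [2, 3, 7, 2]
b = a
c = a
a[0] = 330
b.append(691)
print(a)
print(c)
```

Key concept: multiple aliases.
Step by step:
`a = [2, 3, 7, 2]` → a = [2, 3, 7, 2]
`b = a` → b = [2, 3, 7, 2] (same object as a)
`c = a` → c = [2, 3, 7, 2] (same object as a, b)
`a[0] = 330` → a = [330, 3, 7, 2] (same object as b, c); b = [330, 3, 7, 2] (same object as a, c); c = [330, 3, 7, 2] (same object as a, b)
`b.append(691)` → a = [330, 3, 7, 2, 691] (same object as b, c); b = [330, 3, 7, 2, 691] (same object as a, c); c = [330, 3, 7, 2, 691] (same object as a, b)
`print(a)` → prints [330, 3, 7, 2, 691]
`print(c)` → prints [330, 3, 7, 2, 691]

Answer:
[330, 3, 7, 2, 691]
[330, 3, 7, 2, 691]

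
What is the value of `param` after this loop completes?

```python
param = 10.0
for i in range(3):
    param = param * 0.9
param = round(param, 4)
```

Exponential decay: 10.0 * 0.9^3
`param` takes the values: 10.0 → 9.0 → 8.1 → 7.29

Answer: 7.29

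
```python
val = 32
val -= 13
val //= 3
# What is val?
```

Trace:
`val = 32` → val = 32
`val -= 13` → val = 19
`val //= 3` → val = 6
So val = 6

Answer: 6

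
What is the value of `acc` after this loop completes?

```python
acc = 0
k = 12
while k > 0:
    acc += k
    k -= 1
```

Sum 12 down to 1
`acc` takes the values: 0 → 12 → 23 → 33 → 42 → 50 → 57 → 63 → 68 → 72 → 75 → 77 → 78

Answer: 78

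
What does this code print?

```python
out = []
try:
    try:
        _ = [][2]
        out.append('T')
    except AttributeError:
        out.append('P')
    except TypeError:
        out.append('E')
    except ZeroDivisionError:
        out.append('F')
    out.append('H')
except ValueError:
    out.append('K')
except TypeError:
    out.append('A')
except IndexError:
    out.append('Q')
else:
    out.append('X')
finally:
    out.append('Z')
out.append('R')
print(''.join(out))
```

Execution trace: 'Q' (except IndexError) → 'Z' (finally) → 'R' (after the try/except). Output: QZR

Answer: QZR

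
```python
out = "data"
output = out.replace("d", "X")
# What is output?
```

Trace:
`out = "data"` → out = 'data'
`output = out.replace("d", "X")` → output = 'Xata'
So output = 'Xata'

Answer: 'Xata'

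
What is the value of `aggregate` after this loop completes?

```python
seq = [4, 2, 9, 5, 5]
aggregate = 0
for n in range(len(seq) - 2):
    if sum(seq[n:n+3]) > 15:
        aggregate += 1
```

Count windows with sum > 15
`aggregate` takes the values: 0 → 1 → 2

Answer: 2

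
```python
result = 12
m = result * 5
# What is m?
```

Trace:
`result = 12` → result = 12
`m = result * 5` → m = 60
So m = 60

Answer: 60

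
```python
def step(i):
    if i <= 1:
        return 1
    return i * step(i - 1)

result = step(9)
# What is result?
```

step(9) = 9 * 8 * 7 * 6 * 5 * 4 * 3 * 2 * 1 = 362880

Answer: 362880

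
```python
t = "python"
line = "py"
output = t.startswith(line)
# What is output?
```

Trace:
`t = "python"` → t = 'python'
`line = "py"` → line = 'py'
`output = t.startswith(line)` → output = True
So output = True

Answer: True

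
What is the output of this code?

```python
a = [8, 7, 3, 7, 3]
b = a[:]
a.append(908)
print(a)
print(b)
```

Key concept: slice [:] creates copy.
Step by step:
`a = [8, 7, 3, 7, 3]` → a = [8, 7, 3, 7, 3]
`b = a[:]` → b = [8, 7, 3, 7, 3]
`a.append(908)` → a = [8, 7, 3, 7, 3, 908]
`print(a)` → prints [8, 7, 3, 7, 3, 908]
`print(b)` → prints [8, 7, 3, 7, 3]

Answer:
[8, 7, 3, 7, 3, 908]
[8, 7, 3, 7, 3]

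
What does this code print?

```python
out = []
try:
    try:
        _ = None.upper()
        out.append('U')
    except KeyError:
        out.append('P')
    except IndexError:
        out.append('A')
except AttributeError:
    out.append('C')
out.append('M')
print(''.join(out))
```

Execution trace: 'C' (outer except AttributeError) → 'M' (after the try/except). Output: CM

Answer: CM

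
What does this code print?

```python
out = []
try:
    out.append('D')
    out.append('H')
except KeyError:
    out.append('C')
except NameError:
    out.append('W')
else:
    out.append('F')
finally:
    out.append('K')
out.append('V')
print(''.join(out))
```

Execution trace: 'D' (try body) → 'H' (try body, no exception) → 'F' (else) → 'K' (finally) → 'V' (after the try/except). Output: DHFKV

Answer: DHFKV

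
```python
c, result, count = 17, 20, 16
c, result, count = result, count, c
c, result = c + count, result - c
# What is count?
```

Trace:
`c, result, count = 17, 20, 16` → c = 17; result = 20; count = 16
`c, result, count = result, count, c` → c = 20; result = 16; count = 17
`c, result = c + count, result - c` → c = 37; result = -4
So count = 17

Answer: 17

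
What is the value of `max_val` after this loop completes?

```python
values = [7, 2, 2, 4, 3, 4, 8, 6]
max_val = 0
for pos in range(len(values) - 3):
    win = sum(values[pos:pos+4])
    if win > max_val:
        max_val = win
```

Max sum of 4-element window in [7, 2, 2, 4, 3, 4, 8, 6]
`max_val` takes the values: 0 → 15 → 19 → 21

Answer: 21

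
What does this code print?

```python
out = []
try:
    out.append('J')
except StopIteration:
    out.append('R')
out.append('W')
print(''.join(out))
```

Execution trace: 'J' (try body, no exception) → 'W' (after the try/except). Output: JW

Answer: JW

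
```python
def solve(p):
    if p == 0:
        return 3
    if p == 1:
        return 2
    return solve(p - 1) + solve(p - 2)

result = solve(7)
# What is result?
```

Build up from base cases: solve(0)=3, solve(1)=2, solve(2)=5, solve(3)=7, solve(4)=12, solve(5)=19, solve(6)=31, ..., solve(7)=50

Answer: 50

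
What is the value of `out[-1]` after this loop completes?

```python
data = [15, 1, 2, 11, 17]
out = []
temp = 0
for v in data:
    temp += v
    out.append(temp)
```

Cumulative sum ends at 46
`out` takes the values: [] → [15] → [15, 16] → [15, 16, 18] → [15, 16, 18, 29] → [15, 16, 18, 29, 46]
So `out[-1]` = 46

Answer: 46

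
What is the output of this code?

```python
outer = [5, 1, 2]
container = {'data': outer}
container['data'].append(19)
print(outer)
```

Key concept: dict holds reference to list.
Step by step:
`outer = [5, 1, 2]` → outer = [5, 1, 2]
`container = {'data': outer}` → container = {'data': [5, 1, 2]}
`container['data'].append(19)` → outer = [5, 1, 2, 19]; container = {'data': [5, 1, 2, 19]}
`print(outer)` → prints [5, 1, 2, 19]

Answer: [5, 1, 2, 19]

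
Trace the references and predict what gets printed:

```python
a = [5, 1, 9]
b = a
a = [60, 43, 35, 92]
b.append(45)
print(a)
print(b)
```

Key concept: rebinding vs mutation: a is rebound to a new list, b still points at the original.
Step by step:
`a = [5, 1, 9]` → a = [5, 1, 9]
`b = a` → b = [5, 1, 9] (same object as a)
`a = [60, 43, 35, 92]` → a = [60, 43, 35, 92]
`b.append(45)` → b = [5, 1, 9, 45]
`print(a)` → prints [60, 43, 35, 92]
`print(b)` → prints [5, 1, 9, 45]

Answer:
[60, 43, 35, 92]
[5, 1, 9, 45]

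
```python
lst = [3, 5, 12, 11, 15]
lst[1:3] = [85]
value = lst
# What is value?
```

Trace:
`lst = [3, 5, 12, 11, 15]` → lst = [3, 5, 12, 11, 15]
`lst[1:3] = [85]` → lst = [3, 85, 11, 15]
`value = lst` → value = [3, 85, 11, 15]
So value = [3, 85, 11, 15]

Answer: [3, 85, 11, 15]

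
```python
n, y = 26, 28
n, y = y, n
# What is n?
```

Trace:
`n, y = 26, 28` → n = 26; y = 28
`n, y = y, n` → n = 28; y = 26
So n = 28

Answer: 28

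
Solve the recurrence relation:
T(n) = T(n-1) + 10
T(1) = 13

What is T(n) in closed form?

Unrolling: T(n) = T(1) + 10·(n-1) = 13 + 10(n-1) = 10n + 3.

Answer: T(n) = 10n + 3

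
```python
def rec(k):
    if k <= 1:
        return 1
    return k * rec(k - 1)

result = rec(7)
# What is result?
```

rec(7) = 7 * 6 * 5 * 4 * 3 * 2 * 1 = 5040

Answer: 5040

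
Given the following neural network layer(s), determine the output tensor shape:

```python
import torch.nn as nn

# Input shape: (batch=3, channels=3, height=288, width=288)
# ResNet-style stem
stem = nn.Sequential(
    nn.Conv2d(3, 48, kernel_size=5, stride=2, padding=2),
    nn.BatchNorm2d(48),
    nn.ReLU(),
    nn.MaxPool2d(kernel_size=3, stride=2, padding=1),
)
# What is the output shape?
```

Input: (3, 3, 288, 288) -> after Conv2d 5x5 stride=2: (3, 48, 144, 144) -> Output: (3, 48, 72, 72)

Answer: (3, 48, 72, 72)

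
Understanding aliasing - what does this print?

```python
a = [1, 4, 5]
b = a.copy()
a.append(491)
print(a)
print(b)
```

Key concept: list.copy() creates independent copy.
Step by step:
`a = [1, 4, 5]` → a = [1, 4, 5]
`b = a.copy()` → b = [1, 4, 5]
`a.append(491)` → a = [1, 4, 5, 491]
`print(a)` → prints [1, 4, 5, 491]
`print(b)` → prints [1, 4, 5]

Answer:
[1, 4, 5, 491]
[1, 4, 5]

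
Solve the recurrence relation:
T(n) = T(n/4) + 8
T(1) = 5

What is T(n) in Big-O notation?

Each step divides n by 4 and adds 8. After log_4(n) steps we reach T(1)=5. So T(n) = 8·log_4(n) + 5 = O(log n).

Answer: O(log n)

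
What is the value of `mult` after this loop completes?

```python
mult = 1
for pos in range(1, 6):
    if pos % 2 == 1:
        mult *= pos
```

Product of odd numbers 1 to 5
`mult` takes the values: 1 → 3 → 15

Answer: 15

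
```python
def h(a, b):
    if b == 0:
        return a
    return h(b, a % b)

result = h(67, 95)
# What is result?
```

h(67, 95) -> h(95, 67) -> h(67, 28) -> h(28, 11) -> h(11, 6) -> h(6, 5) -> h(5, 1) -> h(1, 0) -> 1

Answer: 1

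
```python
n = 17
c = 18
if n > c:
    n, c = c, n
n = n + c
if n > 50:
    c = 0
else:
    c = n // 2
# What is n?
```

Trace:
`n = 17` → n = 17
`c = 18` → c = 18
`if n > c: ...` → n > c is False → no variable changes
`n = n + c` → n = 35
`if n > 50: ...` → n > 50 is False, take else branch → c = 17
So n = 35

Answer: 35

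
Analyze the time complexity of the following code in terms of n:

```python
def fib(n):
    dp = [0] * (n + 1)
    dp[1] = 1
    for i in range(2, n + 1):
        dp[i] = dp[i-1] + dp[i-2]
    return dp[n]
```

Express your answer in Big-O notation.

This is Dynamic programming Fibonacci. Time complexity: O(n).

Answer: O(n)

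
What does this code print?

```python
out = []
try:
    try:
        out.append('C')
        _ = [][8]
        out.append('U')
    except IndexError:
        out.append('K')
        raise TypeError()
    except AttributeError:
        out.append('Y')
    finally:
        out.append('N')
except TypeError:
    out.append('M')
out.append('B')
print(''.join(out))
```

Execution trace: 'C' (inner try body) → 'K' (inner except IndexError) → 'N' (inner finally) → 'M' (outer except TypeError) → 'B' (after the try/except). Output: CKNMB

Answer: CKNMB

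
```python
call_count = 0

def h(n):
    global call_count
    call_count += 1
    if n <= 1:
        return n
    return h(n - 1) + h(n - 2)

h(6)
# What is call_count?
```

Calls(n) = 1 + Calls(n-1) + Calls(n-2); Calls(0)=Calls(1)=1. For n=6 this gives 25.

Answer: 25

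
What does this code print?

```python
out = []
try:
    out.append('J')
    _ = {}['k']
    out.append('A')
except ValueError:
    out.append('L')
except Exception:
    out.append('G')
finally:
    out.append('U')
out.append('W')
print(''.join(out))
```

Execution trace: 'J' (try body) → 'G' (except Exception) → 'U' (finally) → 'W' (after the try/except). Output: JGUW

Answer: JGUW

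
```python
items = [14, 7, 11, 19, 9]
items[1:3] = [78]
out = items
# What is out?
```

Trace:
`items = [14, 7, 11, 19, 9]` → items = [14, 7, 11, 19, 9]
`items[1:3] = [78]` → items = [14, 78, 19, 9]
`out = items` → out = [14, 78, 19, 9]
So out = [14, 78, 19, 9]

Answer: [14, 78, 19, 9]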